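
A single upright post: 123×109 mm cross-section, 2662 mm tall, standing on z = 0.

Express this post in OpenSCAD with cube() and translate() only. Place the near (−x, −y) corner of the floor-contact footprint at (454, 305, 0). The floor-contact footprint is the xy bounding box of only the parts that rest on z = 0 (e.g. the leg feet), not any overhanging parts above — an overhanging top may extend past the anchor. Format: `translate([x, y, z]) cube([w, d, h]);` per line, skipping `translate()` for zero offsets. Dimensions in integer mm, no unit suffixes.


translate([454, 305, 0]) cube([123, 109, 2662]);


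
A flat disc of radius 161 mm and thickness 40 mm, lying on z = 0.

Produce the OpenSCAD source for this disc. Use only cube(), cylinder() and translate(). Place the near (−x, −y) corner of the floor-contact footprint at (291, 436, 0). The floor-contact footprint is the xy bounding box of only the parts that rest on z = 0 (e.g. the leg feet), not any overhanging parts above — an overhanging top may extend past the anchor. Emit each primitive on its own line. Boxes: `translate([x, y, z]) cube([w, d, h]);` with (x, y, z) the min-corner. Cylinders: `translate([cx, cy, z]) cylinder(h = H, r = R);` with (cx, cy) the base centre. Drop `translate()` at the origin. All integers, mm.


translate([452, 597, 0]) cylinder(h = 40, r = 161);


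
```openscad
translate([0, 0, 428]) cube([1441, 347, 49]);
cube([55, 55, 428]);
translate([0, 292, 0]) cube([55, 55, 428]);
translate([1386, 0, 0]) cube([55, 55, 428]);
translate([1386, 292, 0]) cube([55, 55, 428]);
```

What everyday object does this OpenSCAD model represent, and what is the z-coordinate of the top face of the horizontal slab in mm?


A bench. The seat-top height is 477 mm.

A long slab on four corner posts — a bench. The slab sits at z = 428 with thickness 49, so the top is 428 + 49 = 477 mm.


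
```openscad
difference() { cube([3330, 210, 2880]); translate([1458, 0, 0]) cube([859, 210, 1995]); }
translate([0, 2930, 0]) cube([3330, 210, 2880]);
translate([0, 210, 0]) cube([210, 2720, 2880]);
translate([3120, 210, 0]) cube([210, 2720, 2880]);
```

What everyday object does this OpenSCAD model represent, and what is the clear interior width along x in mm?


A single room. The interior width is 2910 mm.

Four walls enclosing a rectangle with a door in the front wall — a room. Outside width 3330 minus two 210 mm walls gives 2910 mm.


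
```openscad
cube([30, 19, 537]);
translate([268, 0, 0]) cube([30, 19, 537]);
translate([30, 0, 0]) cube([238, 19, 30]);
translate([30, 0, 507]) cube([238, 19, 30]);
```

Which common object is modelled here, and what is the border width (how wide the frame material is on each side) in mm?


A picture frame. The border width is 30 mm.

Four thin pieces enclosing a rectangular opening — a picture frame. The two full-height stiles are 537 mm tall; the top rail sits at z = 507 and is 30 mm tall, so the border above the opening is 537 − 507 = 30 mm, matching the stile x-width.


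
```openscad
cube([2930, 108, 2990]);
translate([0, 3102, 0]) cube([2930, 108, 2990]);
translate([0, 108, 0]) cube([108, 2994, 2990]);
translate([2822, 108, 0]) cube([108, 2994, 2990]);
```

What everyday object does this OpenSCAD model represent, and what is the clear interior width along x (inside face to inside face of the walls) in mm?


A house (or room) frame. The interior width is 2714 mm.

Four 2990 mm walls enclosing a rectangle with no floor or roof — a room or house frame. Outside width is 2930 mm and wall thickness is 108 mm, so the interior width is 2930 − 2 × 108 = 2714 mm.


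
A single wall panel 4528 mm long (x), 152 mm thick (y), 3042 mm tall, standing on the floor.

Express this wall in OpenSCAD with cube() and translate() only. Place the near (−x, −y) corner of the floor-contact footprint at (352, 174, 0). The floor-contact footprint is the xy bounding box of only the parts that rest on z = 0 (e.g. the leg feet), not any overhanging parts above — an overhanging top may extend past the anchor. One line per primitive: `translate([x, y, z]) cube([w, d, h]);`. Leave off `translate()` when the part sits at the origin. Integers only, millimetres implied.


translate([352, 174, 0]) cube([4528, 152, 3042]);


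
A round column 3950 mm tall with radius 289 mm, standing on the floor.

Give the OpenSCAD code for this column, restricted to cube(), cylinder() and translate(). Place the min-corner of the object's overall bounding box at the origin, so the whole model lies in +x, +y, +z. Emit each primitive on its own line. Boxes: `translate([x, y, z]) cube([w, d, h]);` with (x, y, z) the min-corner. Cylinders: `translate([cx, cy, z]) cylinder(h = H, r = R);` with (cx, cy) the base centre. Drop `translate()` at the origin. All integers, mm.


translate([289, 289, 0]) cylinder(h = 3950, r = 289);


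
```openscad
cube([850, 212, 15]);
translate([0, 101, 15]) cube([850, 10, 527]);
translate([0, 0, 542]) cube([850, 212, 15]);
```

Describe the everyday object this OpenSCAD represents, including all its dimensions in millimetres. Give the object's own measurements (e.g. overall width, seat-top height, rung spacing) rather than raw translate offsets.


An I-beam lying along x, 850 mm long. Overall section height 557 mm. Two flanges 212 mm wide (y) and 15 mm thick, one on the floor and one at the top; a web 10 mm thick runs between them, centred on the flange width.


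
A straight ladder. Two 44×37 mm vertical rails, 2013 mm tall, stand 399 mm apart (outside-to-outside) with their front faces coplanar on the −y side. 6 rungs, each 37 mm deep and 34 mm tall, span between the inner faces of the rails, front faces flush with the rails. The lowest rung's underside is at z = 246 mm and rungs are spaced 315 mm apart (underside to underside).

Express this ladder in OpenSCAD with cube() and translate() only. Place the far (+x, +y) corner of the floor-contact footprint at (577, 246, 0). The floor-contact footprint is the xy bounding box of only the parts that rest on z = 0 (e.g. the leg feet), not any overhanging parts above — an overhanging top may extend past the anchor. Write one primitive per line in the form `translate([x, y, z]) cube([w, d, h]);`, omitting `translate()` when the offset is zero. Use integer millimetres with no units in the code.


translate([178, 209, 0]) cube([44, 37, 2013]);
translate([533, 209, 0]) cube([44, 37, 2013]);
translate([222, 209, 246]) cube([311, 37, 34]);
translate([222, 209, 561]) cube([311, 37, 34]);
translate([222, 209, 876]) cube([311, 37, 34]);
translate([222, 209, 1191]) cube([311, 37, 34]);
translate([222, 209, 1506]) cube([311, 37, 34]);
translate([222, 209, 1821]) cube([311, 37, 34]);


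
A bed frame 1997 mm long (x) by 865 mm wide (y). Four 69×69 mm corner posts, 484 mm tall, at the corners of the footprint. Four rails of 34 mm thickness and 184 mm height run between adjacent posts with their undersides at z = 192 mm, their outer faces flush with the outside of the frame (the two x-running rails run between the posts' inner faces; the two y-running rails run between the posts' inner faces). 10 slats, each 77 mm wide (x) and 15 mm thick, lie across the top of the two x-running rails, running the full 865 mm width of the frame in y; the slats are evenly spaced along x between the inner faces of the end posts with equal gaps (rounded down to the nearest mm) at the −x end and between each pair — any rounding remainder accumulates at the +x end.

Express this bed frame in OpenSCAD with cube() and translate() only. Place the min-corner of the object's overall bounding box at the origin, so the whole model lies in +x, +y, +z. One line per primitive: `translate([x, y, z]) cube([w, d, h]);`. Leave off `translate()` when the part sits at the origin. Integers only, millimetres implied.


cube([69, 69, 484]);
translate([0, 796, 0]) cube([69, 69, 484]);
translate([1928, 0, 0]) cube([69, 69, 484]);
translate([1928, 796, 0]) cube([69, 69, 484]);
translate([69, 0, 192]) cube([1859, 34, 184]);
translate([69, 831, 192]) cube([1859, 34, 184]);
translate([0, 69, 192]) cube([34, 727, 184]);
translate([1963, 69, 192]) cube([34, 727, 184]);
translate([168, 0, 376]) cube([77, 865, 15]);
translate([344, 0, 376]) cube([77, 865, 15]);
translate([520, 0, 376]) cube([77, 865, 15]);
translate([696, 0, 376]) cube([77, 865, 15]);
translate([872, 0, 376]) cube([77, 865, 15]);
translate([1048, 0, 376]) cube([77, 865, 15]);
translate([1224, 0, 376]) cube([77, 865, 15]);
translate([1400, 0, 376]) cube([77, 865, 15]);
translate([1576, 0, 376]) cube([77, 865, 15]);
translate([1752, 0, 376]) cube([77, 865, 15]);


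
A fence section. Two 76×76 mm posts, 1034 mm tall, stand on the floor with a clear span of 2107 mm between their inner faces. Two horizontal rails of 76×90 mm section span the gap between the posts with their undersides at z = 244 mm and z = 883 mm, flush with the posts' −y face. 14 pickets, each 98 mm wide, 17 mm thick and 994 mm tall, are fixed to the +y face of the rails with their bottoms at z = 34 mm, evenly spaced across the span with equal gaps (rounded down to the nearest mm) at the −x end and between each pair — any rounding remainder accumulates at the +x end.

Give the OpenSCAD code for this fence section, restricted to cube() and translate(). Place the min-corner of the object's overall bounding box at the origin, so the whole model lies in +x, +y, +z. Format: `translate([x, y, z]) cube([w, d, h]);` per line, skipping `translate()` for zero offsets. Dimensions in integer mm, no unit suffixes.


cube([76, 76, 1034]);
translate([2183, 0, 0]) cube([76, 76, 1034]);
translate([76, 0, 244]) cube([2107, 76, 90]);
translate([76, 0, 883]) cube([2107, 76, 90]);
translate([125, 76, 34]) cube([98, 17, 994]);
translate([272, 76, 34]) cube([98, 17, 994]);
translate([419, 76, 34]) cube([98, 17, 994]);
translate([566, 76, 34]) cube([98, 17, 994]);
translate([713, 76, 34]) cube([98, 17, 994]);
translate([860, 76, 34]) cube([98, 17, 994]);
translate([1007, 76, 34]) cube([98, 17, 994]);
translate([1154, 76, 34]) cube([98, 17, 994]);
translate([1301, 76, 34]) cube([98, 17, 994]);
translate([1448, 76, 34]) cube([98, 17, 994]);
translate([1595, 76, 34]) cube([98, 17, 994]);
translate([1742, 76, 34]) cube([98, 17, 994]);
translate([1889, 76, 34]) cube([98, 17, 994]);
translate([2036, 76, 34]) cube([98, 17, 994]);


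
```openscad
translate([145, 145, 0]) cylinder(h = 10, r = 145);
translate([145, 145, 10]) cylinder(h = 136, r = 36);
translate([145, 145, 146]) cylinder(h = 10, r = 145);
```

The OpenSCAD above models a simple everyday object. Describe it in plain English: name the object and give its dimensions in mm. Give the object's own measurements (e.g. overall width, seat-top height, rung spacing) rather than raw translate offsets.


A spool: two coaxial disc flanges of radius 145 mm and thickness 10 mm, joined by a core cylinder of radius 36 mm and height 136 mm. The lower flange rests on z = 0 and the three cylinders share a vertical axis.


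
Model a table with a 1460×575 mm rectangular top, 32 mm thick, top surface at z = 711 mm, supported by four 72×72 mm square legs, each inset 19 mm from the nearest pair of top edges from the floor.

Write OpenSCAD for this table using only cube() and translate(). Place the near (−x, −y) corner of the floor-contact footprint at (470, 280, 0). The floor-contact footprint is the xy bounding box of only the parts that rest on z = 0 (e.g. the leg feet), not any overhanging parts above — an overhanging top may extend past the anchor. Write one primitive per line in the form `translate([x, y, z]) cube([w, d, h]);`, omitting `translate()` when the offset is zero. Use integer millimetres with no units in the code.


translate([451, 261, 679]) cube([1460, 575, 32]);
translate([470, 280, 0]) cube([72, 72, 679]);
translate([1820, 280, 0]) cube([72, 72, 679]);
translate([470, 745, 0]) cube([72, 72, 679]);
translate([1820, 745, 0]) cube([72, 72, 679]);


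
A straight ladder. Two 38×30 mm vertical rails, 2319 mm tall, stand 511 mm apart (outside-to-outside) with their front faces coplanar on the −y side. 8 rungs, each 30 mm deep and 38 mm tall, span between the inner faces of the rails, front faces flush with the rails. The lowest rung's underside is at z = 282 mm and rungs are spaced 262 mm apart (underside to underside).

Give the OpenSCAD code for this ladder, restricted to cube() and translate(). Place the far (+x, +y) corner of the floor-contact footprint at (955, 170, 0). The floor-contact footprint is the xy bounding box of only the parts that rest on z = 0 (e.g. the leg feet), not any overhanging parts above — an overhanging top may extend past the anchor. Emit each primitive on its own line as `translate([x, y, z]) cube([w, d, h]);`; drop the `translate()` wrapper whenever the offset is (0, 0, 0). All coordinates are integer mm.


translate([444, 140, 0]) cube([38, 30, 2319]);
translate([917, 140, 0]) cube([38, 30, 2319]);
translate([482, 140, 282]) cube([435, 30, 38]);
translate([482, 140, 544]) cube([435, 30, 38]);
translate([482, 140, 806]) cube([435, 30, 38]);
translate([482, 140, 1068]) cube([435, 30, 38]);
translate([482, 140, 1330]) cube([435, 30, 38]);
translate([482, 140, 1592]) cube([435, 30, 38]);
translate([482, 140, 1854]) cube([435, 30, 38]);
translate([482, 140, 2116]) cube([435, 30, 38]);


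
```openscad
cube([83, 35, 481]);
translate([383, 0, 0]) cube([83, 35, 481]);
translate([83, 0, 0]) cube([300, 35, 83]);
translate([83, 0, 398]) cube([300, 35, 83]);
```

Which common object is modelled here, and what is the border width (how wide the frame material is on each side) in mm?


A picture frame. The border width is 83 mm.

Four thin pieces enclosing a rectangular opening — a picture frame. The two full-height stiles are 481 mm tall; the top rail sits at z = 398 and is 83 mm tall, so the border above the opening is 481 − 398 = 83 mm, matching the stile x-width.


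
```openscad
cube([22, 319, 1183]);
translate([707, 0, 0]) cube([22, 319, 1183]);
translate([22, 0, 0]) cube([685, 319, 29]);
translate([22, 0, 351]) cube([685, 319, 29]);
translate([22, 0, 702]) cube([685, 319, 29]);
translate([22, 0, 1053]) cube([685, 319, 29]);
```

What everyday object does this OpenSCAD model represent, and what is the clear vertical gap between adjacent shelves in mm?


A bookshelf. The clear shelf gap is 322 mm.

Two tall side panels with 4 horizontal boards between them — a bookshelf. The first two shelf undersides are at z = 0 and z = 351; with shelf thickness 29, the clear gap is 351 − 0 − 29 = 322 mm.


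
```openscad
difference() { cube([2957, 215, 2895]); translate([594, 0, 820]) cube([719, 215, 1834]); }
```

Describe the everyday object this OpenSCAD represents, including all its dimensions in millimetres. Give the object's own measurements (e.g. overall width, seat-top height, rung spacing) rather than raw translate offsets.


A wall 2957 mm long (x), 215 mm thick (y), 2895 mm tall, with a rectangular window opening cut through it. The opening is 719 mm wide and 1834 mm tall; its sill is at z = 820 mm and its near (−x) edge is 594 mm from the wall's −x end. The opening passes through the full wall thickness.


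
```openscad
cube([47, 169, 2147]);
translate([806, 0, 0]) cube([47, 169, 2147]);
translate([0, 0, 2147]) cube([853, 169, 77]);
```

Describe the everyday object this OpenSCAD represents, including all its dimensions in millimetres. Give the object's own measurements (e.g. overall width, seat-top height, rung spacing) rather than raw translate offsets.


A door frame. The clear opening is 759 mm wide and 2147 mm high. Two 47 mm wide jambs, 169 mm deep, stand either side of the opening from the floor to the top of the opening. A 77 mm thick head sits across the top of both jambs, spanning the full outside width of the frame.


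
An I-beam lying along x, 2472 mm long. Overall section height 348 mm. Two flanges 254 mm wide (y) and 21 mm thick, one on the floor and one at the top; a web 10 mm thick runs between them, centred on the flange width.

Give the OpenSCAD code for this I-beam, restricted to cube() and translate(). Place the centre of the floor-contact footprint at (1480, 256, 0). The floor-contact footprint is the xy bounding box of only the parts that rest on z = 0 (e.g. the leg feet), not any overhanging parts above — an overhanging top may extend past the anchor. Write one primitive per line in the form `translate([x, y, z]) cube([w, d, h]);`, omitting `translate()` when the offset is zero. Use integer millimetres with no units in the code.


translate([244, 129, 0]) cube([2472, 254, 21]);
translate([244, 251, 21]) cube([2472, 10, 306]);
translate([244, 129, 327]) cube([2472, 254, 21]);


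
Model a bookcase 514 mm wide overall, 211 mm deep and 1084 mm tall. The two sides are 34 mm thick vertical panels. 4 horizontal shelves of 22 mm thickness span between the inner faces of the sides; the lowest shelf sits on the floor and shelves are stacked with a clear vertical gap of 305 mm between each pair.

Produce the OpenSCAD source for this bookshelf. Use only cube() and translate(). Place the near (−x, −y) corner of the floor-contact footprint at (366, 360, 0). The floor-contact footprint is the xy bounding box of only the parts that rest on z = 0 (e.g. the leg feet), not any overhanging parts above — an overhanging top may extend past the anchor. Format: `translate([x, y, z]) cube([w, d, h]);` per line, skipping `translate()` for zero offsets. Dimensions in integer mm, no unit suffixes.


translate([366, 360, 0]) cube([34, 211, 1084]);
translate([846, 360, 0]) cube([34, 211, 1084]);
translate([400, 360, 0]) cube([446, 211, 22]);
translate([400, 360, 327]) cube([446, 211, 22]);
translate([400, 360, 654]) cube([446, 211, 22]);
translate([400, 360, 981]) cube([446, 211, 22]);


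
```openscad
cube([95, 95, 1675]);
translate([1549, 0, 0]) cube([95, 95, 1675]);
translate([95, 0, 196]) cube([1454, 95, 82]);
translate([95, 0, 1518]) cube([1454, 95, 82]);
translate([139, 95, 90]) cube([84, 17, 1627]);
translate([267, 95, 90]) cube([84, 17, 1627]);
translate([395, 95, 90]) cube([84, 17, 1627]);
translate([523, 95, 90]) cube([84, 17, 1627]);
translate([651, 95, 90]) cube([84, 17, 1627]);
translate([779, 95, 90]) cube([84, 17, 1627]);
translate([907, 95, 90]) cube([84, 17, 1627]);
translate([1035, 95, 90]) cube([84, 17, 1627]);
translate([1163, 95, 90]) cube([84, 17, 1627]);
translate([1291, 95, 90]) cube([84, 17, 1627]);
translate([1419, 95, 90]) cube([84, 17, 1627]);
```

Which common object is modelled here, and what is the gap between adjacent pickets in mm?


A fence section. The picket gap is 44 mm.

Two posts, two rails, 11 pickets — a fence section. Span 1454 mm holds 11 pickets of 84 mm with 12 equal gaps: ⌊(1454 − 11·84) / 12⌋ = 44 mm.


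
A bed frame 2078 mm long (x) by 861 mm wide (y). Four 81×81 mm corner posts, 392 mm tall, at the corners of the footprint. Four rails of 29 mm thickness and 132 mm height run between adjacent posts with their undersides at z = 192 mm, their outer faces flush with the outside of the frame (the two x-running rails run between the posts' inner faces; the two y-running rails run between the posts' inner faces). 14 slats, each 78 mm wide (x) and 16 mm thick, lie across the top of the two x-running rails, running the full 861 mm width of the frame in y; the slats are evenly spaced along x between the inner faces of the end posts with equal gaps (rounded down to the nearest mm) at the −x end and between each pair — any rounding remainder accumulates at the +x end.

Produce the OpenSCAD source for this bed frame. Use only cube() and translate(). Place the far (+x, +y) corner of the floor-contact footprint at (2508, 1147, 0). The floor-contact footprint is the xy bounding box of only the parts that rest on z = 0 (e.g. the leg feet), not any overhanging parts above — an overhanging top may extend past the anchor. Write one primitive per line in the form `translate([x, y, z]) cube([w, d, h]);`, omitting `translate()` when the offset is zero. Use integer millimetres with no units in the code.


// slat z = rail_z + rail_h = 192 + 132 = 324
// slat gap = ⌊(1916 − 14·78) / 15⌋ = 54
translate([430, 286, 0]) cube([81, 81, 392]);
translate([430, 1066, 0]) cube([81, 81, 392]);
translate([2427, 286, 0]) cube([81, 81, 392]);
translate([2427, 1066, 0]) cube([81, 81, 392]);
translate([511, 286, 192]) cube([1916, 29, 132]);
translate([511, 1118, 192]) cube([1916, 29, 132]);
translate([430, 367, 192]) cube([29, 699, 132]);
translate([2479, 367, 192]) cube([29, 699, 132]);
translate([565, 286, 324]) cube([78, 861, 16]);
translate([697, 286, 324]) cube([78, 861, 16]);
translate([829, 286, 324]) cube([78, 861, 16]);
translate([961, 286, 324]) cube([78, 861, 16]);
translate([1093, 286, 324]) cube([78, 861, 16]);
translate([1225, 286, 324]) cube([78, 861, 16]);
translate([1357, 286, 324]) cube([78, 861, 16]);
translate([1489, 286, 324]) cube([78, 861, 16]);
translate([1621, 286, 324]) cube([78, 861, 16]);
translate([1753, 286, 324]) cube([78, 861, 16]);
translate([1885, 286, 324]) cube([78, 861, 16]);
translate([2017, 286, 324]) cube([78, 861, 16]);
translate([2149, 286, 324]) cube([78, 861, 16]);
translate([2281, 286, 324]) cube([78, 861, 16]);


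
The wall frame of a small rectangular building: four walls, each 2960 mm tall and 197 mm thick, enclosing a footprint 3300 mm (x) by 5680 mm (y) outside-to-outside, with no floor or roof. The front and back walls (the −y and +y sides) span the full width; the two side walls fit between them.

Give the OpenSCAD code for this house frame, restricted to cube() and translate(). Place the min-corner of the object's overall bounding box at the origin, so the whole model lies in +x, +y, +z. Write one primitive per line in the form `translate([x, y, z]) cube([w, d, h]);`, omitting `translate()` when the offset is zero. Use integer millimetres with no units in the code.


cube([3300, 197, 2960]);
translate([0, 5483, 0]) cube([3300, 197, 2960]);
translate([0, 197, 0]) cube([197, 5286, 2960]);
translate([3103, 197, 0]) cube([197, 5286, 2960]);


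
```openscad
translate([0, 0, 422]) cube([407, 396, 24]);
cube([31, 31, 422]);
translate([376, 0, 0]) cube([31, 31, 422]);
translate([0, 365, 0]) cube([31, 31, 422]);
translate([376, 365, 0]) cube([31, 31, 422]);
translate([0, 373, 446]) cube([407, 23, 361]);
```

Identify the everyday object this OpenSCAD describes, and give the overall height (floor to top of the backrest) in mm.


A chair. The overall height is 807 mm.

A slab on four corner posts with a tall panel at the back — a chair. The seat slab sits at z = 422 with thickness 24, and the 361 mm backrest starts at the seat top, so the overall height is 422 + 24 + 361 = 807 mm.


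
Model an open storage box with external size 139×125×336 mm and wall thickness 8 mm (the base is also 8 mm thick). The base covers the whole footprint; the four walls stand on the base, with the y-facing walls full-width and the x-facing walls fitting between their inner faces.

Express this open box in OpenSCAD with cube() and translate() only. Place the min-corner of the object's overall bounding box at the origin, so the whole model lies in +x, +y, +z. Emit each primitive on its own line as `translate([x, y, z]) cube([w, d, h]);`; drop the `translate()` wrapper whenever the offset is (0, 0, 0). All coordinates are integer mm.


cube([139, 125, 8]);
translate([0, 0, 8]) cube([139, 8, 328]);
translate([0, 117, 8]) cube([139, 8, 328]);
translate([0, 8, 8]) cube([8, 109, 328]);
translate([131, 8, 8]) cube([8, 109, 328]);


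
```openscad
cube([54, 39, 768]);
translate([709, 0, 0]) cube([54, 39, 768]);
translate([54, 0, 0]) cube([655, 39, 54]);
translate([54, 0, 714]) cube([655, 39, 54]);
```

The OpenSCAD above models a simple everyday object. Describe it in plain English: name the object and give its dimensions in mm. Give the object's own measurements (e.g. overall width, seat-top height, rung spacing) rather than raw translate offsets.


A rectangular picture frame lying in the x–z plane (depth along y). The opening is 655 mm wide (x) by 660 mm tall (z), surrounded by a border 54 mm wide on all four sides. The frame is 39 mm deep and is made of two full-height vertical stiles with two horizontal rails fitted between them.


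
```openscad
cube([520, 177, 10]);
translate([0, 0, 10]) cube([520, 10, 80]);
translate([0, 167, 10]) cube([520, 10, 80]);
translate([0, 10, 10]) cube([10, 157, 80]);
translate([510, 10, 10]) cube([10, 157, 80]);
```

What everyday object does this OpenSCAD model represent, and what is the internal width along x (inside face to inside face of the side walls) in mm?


An open box. The internal width is 500 mm.

A 520×177 base slab with four walls standing on it — an open box. The base is 520 mm wide and the walls are 10 mm thick, so the internal width is 520 − 2 × 10 = 500 mm.


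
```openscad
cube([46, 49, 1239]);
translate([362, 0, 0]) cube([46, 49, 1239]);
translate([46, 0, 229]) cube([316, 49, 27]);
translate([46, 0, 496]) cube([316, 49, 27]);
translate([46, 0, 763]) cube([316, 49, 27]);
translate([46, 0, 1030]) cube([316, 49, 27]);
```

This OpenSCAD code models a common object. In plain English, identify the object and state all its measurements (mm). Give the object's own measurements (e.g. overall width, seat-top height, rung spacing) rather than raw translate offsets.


A straight ladder. Two 46×49 mm vertical rails, 1239 mm tall, stand 408 mm apart (outside-to-outside) with their front faces coplanar on the −y side. 4 rungs, each 49 mm deep and 27 mm tall, span between the inner faces of the rails, front faces flush with the rails. The lowest rung's underside is at z = 229 mm and rungs are spaced 267 mm apart (underside to underside).


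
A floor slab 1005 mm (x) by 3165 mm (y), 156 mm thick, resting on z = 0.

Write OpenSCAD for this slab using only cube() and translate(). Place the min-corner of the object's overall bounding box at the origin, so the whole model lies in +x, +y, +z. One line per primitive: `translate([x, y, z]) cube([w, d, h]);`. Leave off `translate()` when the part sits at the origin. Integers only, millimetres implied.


cube([1005, 3165, 156]);


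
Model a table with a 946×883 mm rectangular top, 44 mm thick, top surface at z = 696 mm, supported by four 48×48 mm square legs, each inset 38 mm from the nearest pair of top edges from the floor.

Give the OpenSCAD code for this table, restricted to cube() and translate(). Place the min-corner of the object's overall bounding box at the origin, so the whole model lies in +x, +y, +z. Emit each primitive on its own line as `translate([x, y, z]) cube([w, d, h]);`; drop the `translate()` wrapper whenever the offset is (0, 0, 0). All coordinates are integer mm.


translate([0, 0, 652]) cube([946, 883, 44]);
translate([38, 38, 0]) cube([48, 48, 652]);
translate([860, 38, 0]) cube([48, 48, 652]);
translate([38, 797, 0]) cube([48, 48, 652]);
translate([860, 797, 0]) cube([48, 48, 652]);


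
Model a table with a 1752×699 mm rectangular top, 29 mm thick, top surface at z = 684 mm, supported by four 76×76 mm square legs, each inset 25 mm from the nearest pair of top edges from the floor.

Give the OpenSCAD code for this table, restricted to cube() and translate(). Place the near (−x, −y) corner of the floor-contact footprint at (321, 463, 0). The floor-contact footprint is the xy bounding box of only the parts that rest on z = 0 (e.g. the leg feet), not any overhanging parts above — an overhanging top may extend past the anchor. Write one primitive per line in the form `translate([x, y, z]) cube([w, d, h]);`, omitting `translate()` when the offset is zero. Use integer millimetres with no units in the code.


translate([296, 438, 655]) cube([1752, 699, 29]);
translate([321, 463, 0]) cube([76, 76, 655]);
translate([1947, 463, 0]) cube([76, 76, 655]);
translate([321, 1036, 0]) cube([76, 76, 655]);
translate([1947, 1036, 0]) cube([76, 76, 655]);


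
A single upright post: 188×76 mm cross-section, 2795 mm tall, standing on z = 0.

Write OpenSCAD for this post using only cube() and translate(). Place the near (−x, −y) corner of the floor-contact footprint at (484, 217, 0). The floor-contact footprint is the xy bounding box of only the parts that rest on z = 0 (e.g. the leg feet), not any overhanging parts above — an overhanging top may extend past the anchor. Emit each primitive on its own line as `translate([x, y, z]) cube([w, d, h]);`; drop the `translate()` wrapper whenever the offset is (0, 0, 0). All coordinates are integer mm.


translate([484, 217, 0]) cube([188, 76, 2795]);


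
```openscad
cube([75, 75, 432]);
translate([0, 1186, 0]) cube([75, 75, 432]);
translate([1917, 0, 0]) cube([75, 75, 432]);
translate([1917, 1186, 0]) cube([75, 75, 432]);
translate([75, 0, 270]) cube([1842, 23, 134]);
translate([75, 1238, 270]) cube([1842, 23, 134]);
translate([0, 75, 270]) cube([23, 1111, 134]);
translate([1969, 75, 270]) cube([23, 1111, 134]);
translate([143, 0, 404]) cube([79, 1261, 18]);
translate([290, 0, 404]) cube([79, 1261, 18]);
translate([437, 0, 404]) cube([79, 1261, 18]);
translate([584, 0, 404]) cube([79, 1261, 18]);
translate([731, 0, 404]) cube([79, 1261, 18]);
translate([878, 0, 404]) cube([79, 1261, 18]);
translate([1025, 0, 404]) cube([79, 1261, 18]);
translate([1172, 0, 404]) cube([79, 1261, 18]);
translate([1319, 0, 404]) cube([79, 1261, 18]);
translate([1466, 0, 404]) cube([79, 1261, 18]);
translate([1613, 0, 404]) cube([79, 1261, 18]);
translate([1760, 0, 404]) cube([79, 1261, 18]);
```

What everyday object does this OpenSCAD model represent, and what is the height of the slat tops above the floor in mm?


A bed frame. The slat-top height is 422 mm.

Four posts, four rails, and a row of slats — a bed frame. Slats sit on the rails at z = 270 + 134 = 404; with slat thickness 18, the top is 422 mm.


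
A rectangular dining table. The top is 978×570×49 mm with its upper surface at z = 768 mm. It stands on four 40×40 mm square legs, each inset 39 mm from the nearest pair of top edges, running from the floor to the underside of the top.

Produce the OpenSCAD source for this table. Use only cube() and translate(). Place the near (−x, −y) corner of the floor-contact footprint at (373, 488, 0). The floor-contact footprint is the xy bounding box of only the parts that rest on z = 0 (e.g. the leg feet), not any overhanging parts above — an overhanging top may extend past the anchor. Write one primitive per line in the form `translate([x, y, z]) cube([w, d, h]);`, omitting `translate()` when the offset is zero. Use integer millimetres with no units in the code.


// leg_h = 768 - 49 = 719
translate([334, 449, 719]) cube([978, 570, 49]);
translate([373, 488, 0]) cube([40, 40, 719]);
translate([1233, 488, 0]) cube([40, 40, 719]);
translate([373, 940, 0]) cube([40, 40, 719]);
translate([1233, 940, 0]) cube([40, 40, 719]);


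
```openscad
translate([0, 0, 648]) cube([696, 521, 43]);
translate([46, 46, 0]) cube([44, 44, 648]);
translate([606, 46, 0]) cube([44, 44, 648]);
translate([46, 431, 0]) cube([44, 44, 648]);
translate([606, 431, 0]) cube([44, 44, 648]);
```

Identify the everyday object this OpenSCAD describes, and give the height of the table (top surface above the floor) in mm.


A table. The table height is 691 mm.

A 696×521×43 slab sits at z = 648 on four 44 mm square posts — a table. The top surface is at 648 + 43 = 691 mm.


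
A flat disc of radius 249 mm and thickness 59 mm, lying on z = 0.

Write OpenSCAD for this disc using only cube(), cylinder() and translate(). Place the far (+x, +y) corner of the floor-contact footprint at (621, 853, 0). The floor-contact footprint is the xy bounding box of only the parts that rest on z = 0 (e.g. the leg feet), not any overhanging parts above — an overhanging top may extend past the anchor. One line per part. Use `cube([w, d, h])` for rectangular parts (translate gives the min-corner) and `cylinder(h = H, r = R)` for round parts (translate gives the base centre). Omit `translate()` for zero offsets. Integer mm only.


translate([372, 604, 0]) cylinder(h = 59, r = 249);


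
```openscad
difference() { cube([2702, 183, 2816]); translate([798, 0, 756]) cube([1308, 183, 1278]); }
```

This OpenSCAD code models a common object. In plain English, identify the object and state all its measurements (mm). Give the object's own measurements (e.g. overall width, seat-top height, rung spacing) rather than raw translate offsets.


A wall 2702 mm long (x), 183 mm thick (y), 2816 mm tall, with a rectangular window opening cut through it. The opening is 1308 mm wide and 1278 mm tall; its sill is at z = 756 mm and its near (−x) edge is 798 mm from the wall's −x end. The opening passes through the full wall thickness.


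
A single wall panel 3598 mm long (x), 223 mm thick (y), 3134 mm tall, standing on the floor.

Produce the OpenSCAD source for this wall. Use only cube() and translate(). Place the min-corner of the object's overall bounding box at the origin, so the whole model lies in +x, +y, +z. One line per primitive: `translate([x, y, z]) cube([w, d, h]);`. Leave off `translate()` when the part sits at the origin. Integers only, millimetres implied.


cube([3598, 223, 3134]);


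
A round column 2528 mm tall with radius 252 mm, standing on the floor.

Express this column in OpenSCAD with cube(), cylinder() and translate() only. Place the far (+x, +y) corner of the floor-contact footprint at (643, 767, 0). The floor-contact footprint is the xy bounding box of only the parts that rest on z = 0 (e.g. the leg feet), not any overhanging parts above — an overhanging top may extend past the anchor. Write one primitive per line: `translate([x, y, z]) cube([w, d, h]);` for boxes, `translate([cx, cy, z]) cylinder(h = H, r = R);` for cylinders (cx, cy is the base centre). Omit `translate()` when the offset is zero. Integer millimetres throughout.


translate([391, 515, 0]) cylinder(h = 2528, r = 252);


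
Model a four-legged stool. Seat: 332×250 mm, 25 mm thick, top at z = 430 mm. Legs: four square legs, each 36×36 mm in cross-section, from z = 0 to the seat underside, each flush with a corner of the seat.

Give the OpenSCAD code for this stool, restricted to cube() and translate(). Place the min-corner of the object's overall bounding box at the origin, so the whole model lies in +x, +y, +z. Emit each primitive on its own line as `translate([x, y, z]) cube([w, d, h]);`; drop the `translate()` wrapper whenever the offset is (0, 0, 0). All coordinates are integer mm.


translate([0, 0, 405]) cube([332, 250, 25]);
cube([36, 36, 405]);
translate([296, 0, 0]) cube([36, 36, 405]);
translate([0, 214, 0]) cube([36, 36, 405]);
translate([296, 214, 0]) cube([36, 36, 405]);


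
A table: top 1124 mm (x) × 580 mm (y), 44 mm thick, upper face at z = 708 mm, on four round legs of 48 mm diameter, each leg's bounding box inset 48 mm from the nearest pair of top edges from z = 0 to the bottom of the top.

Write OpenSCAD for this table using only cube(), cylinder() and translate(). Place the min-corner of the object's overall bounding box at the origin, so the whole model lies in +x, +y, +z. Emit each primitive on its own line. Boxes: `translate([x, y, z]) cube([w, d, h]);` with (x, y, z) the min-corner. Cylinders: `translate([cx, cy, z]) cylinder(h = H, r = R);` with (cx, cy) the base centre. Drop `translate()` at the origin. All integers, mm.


translate([0, 0, 664]) cube([1124, 580, 44]);
translate([72, 72, 0]) cylinder(h = 664, r = 24);
translate([1052, 72, 0]) cylinder(h = 664, r = 24);
translate([72, 508, 0]) cylinder(h = 664, r = 24);
translate([1052, 508, 0]) cylinder(h = 664, r = 24);


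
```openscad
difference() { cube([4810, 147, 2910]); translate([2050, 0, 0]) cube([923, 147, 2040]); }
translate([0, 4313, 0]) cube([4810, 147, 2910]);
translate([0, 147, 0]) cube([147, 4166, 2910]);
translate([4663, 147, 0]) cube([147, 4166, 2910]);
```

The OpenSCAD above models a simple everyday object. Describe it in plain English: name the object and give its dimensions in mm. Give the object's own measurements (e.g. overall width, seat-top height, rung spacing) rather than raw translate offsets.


A single room: four walls, each 2910 mm tall and 147 mm thick, enclosing an outside footprint 4810×4460 mm (x × y), no floor or roof. The front and back walls (−y and +y sides) run the full x-width; the side walls fit between their inner faces. A door opening 923 mm wide and 2040 mm tall is cut through the front wall from the floor up, its −x edge 2050 mm from the wall's −x end.


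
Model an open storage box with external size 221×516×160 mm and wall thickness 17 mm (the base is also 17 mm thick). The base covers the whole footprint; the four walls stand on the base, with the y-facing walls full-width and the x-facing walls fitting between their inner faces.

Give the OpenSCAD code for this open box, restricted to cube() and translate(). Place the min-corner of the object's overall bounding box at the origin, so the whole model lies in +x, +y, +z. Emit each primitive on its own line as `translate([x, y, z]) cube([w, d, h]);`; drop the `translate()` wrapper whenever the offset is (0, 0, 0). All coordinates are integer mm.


cube([221, 516, 17]);
translate([0, 0, 17]) cube([221, 17, 143]);
translate([0, 499, 17]) cube([221, 17, 143]);
translate([0, 17, 17]) cube([17, 482, 143]);
translate([204, 17, 17]) cube([17, 482, 143]);


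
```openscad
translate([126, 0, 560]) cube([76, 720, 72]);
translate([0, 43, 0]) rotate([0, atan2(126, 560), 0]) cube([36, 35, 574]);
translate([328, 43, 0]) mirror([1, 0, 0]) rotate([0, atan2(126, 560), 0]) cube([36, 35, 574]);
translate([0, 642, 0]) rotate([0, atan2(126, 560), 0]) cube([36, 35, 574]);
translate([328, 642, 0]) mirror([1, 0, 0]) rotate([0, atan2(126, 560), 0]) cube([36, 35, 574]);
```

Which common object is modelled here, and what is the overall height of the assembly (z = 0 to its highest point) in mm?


A sawhorse. The overall height is 632 mm.

A beam across two mirrored pairs of raked legs — a sawhorse. The beam's underside is at z = 560 (matching the legs' vertical rise in atan2(126, 560)) and the beam is 72 mm tall, so its top is at 560 + 72 = 632 mm. The raked legs top out at the beam's underside, so that is the highest point.


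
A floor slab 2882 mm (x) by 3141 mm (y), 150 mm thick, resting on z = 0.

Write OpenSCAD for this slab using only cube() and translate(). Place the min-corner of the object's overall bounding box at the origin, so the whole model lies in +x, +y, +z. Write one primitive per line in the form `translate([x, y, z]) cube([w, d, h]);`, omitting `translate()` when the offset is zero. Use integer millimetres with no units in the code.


cube([2882, 3141, 150]);


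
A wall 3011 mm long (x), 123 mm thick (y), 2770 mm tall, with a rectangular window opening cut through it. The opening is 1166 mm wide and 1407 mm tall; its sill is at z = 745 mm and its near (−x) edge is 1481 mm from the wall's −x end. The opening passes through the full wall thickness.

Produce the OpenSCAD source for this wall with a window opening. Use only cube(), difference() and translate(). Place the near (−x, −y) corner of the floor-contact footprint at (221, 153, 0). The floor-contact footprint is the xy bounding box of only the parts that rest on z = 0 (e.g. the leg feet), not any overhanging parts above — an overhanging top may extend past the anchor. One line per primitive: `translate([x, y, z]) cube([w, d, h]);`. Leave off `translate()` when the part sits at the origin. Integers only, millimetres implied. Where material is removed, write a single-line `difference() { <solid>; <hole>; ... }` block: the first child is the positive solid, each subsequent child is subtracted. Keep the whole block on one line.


difference() { translate([221, 153, 0]) cube([3011, 123, 2770]); translate([1702, 153, 745]) cube([1166, 123, 1407]); }


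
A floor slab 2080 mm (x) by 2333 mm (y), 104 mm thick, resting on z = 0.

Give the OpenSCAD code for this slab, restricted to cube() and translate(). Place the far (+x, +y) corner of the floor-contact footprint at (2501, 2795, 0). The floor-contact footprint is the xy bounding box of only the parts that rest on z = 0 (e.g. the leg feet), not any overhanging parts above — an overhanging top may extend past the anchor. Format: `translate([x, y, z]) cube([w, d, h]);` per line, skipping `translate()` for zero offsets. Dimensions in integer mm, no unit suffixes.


translate([421, 462, 0]) cube([2080, 2333, 104]);
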